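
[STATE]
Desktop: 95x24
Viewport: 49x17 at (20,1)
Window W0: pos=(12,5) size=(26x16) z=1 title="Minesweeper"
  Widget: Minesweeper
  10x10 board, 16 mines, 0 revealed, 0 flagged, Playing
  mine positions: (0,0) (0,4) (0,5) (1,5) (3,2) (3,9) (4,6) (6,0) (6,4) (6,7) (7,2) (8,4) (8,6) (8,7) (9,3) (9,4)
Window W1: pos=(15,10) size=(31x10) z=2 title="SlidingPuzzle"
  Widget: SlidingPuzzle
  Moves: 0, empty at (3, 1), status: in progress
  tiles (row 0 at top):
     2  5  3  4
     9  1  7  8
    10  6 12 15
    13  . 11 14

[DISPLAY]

                                                 
                                                 
                                                 
                                                 
━━━━━━━━━━━━━━━━━┓                               
eeper            ┃                               
─────────────────┨                               
■■■              ┃                               
■■■              ┃                               
━━━━━━━━━━━━━━━━━━━━━━━━━┓                       
dingPuzzle               ┃                       
─────────────────────────┨                       
─┬────┬────┬────┐        ┃                       
 │  5 │  3 │  4 │        ┃                       
─┼────┼────┼────┤        ┃                       
 │  1 │  7 │  8 │        ┃                       
─┼────┼────┼────┤        ┃                       


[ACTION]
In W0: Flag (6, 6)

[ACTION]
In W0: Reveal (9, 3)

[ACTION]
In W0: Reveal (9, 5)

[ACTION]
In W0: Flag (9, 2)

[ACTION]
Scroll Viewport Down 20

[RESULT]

─────────────────┨                               
■■■              ┃                               
■■■              ┃                               
━━━━━━━━━━━━━━━━━━━━━━━━━┓                       
dingPuzzle               ┃                       
─────────────────────────┨                       
─┬────┬────┬────┐        ┃                       
 │  5 │  3 │  4 │        ┃                       
─┼────┼────┼────┤        ┃                       
 │  1 │  7 │  8 │        ┃                       
─┼────┼────┼────┤        ┃                       
 │  6 │ 12 │ 15 │        ┃                       
━━━━━━━━━━━━━━━━━━━━━━━━━┛                       
━━━━━━━━━━━━━━━━━┛                               
                                                 
                                                 
                                                 


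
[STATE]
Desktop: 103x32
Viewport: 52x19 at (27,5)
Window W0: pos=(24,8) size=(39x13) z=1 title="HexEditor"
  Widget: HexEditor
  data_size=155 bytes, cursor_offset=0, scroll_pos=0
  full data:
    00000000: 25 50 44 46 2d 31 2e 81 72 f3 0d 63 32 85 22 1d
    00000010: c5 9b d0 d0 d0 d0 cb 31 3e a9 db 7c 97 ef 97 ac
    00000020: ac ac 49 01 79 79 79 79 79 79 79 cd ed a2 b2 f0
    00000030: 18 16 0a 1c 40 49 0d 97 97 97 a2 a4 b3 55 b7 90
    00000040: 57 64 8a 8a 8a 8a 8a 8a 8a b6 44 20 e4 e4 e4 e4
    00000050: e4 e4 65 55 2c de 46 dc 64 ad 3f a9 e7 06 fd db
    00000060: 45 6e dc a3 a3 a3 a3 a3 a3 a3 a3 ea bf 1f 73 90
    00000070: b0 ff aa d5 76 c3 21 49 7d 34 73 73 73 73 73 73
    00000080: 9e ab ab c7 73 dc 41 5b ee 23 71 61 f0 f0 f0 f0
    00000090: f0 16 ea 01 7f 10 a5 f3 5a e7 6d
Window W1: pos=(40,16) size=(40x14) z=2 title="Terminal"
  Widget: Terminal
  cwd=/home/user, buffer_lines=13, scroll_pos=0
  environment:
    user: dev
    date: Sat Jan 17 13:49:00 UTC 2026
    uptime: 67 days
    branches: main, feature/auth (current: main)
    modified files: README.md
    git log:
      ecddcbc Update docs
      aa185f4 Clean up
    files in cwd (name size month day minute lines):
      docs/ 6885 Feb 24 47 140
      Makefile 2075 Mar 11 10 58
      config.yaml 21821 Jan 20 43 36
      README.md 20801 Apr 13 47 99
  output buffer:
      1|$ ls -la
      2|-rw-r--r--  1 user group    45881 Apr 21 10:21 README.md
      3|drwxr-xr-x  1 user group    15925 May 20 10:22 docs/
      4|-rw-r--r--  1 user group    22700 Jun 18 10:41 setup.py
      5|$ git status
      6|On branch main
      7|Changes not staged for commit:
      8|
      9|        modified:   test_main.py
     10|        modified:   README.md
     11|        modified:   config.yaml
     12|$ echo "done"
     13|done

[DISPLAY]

                                                    
                                                    
                                                    
━━━━━━━━━━━━━━━━━━━━━━━━━━━━━━━━━━━┓                
exEditor                           ┃                
───────────────────────────────────┨                
000000  25 50 44 46 2d 31 2e 81  72┃                
000010  c5 9b d0 d0 d0 d0 cb 31  3e┃                
000020  ac ac 49 01 79 79 79 79  79┃                
000030  18 16 0a 1c 40 49 0d 97  97┃                
000040  57 64 8a 8a 8a 8a 8a 8a  8a┃                
000050  e4 e4┏━━━━━━━━━━━━━━━━━━━━━━━━━━━━━━━━━━━━━━
000060  45 6e┃ Terminal                             
000070  b0 ff┠──────────────────────────────────────
000080  9e ab┃$ ls -la                              
━━━━━━━━━━━━━┃-rw-r--r--  1 user group    45881 Apr 
             ┃drwxr-xr-x  1 user group    15925 May 
             ┃-rw-r--r--  1 user group    22700 Jun 
             ┃$ git status                          


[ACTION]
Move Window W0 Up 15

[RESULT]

000020  ac ac 49 01 79 79 79 79  79┃                
000030  18 16 0a 1c 40 49 0d 97  97┃                
000040  57 64 8a 8a 8a 8a 8a 8a  8a┃                
000050  e4 e4 65 55 2c de 46 dc  64┃                
000060  45 6e dc a3 a3 a3 a3 a3  a3┃                
000070  b0 ff aa d5 76 c3 21 49  7d┃                
000080  9e ab ab c7 73 dc 41 5b  ee┃                
━━━━━━━━━━━━━━━━━━━━━━━━━━━━━━━━━━━┛                
                                                    
                                                    
                                                    
             ┏━━━━━━━━━━━━━━━━━━━━━━━━━━━━━━━━━━━━━━
             ┃ Terminal                             
             ┠──────────────────────────────────────
             ┃$ ls -la                              
             ┃-rw-r--r--  1 user group    45881 Apr 
             ┃drwxr-xr-x  1 user group    15925 May 
             ┃-rw-r--r--  1 user group    22700 Jun 
             ┃$ git status                          


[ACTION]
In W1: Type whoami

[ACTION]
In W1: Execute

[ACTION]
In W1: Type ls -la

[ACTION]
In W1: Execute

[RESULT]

000020  ac ac 49 01 79 79 79 79  79┃                
000030  18 16 0a 1c 40 49 0d 97  97┃                
000040  57 64 8a 8a 8a 8a 8a 8a  8a┃                
000050  e4 e4 65 55 2c de 46 dc  64┃                
000060  45 6e dc a3 a3 a3 a3 a3  a3┃                
000070  b0 ff aa d5 76 c3 21 49  7d┃                
000080  9e ab ab c7 73 dc 41 5b  ee┃                
━━━━━━━━━━━━━━━━━━━━━━━━━━━━━━━━━━━┛                
                                                    
                                                    
                                                    
             ┏━━━━━━━━━━━━━━━━━━━━━━━━━━━━━━━━━━━━━━
             ┃ Terminal                             
             ┠──────────────────────────────────────
             ┃$ echo "done"                         
             ┃done                                  
             ┃$ whoami                              
             ┃dev                                   
             ┃$ ls -la                              


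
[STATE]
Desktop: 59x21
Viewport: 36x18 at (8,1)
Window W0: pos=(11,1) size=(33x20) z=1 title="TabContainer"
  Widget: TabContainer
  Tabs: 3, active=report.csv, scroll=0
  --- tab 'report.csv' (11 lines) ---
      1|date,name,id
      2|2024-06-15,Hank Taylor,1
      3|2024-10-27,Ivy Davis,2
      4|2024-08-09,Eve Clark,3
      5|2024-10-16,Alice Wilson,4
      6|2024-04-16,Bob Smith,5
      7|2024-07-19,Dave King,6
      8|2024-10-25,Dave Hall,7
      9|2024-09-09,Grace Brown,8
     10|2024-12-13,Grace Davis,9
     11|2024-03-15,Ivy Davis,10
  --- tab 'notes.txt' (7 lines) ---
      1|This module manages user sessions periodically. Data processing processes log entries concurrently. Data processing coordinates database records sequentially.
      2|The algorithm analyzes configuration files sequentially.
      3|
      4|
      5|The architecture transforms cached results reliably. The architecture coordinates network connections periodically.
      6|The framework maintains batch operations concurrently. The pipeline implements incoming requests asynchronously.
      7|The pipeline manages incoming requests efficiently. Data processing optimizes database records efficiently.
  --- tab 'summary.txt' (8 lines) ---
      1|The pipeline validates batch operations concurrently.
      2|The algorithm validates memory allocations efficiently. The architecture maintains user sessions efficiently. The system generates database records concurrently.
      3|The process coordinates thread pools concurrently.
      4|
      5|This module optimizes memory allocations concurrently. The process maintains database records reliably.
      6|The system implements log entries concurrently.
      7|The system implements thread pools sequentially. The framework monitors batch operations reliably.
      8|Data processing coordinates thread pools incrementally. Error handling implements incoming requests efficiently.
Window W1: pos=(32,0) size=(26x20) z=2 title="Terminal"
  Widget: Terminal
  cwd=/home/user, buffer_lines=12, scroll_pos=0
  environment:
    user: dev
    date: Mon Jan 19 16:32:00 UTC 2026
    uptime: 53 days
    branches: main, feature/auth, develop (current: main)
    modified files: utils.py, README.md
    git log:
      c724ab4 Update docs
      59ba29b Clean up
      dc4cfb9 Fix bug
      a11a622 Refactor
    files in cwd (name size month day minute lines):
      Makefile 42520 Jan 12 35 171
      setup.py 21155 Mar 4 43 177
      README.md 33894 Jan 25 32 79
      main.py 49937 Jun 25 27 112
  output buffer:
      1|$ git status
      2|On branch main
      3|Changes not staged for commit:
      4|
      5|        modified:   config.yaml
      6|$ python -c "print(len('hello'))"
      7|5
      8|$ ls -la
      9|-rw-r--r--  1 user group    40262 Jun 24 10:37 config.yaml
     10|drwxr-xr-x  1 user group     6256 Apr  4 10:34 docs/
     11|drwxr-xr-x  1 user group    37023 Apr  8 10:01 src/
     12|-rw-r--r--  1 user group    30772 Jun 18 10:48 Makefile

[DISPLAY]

   ┏━━━━━━━━━━━━━━━━━━━━┃ Terminal  
   ┃ TabContainer       ┠───────────
   ┠────────────────────┃$ git statu
   ┃[report.csv]│ notes.┃On branch m
   ┃────────────────────┃Changes not
   ┃date,name,id        ┃           
   ┃2024-06-15,Hank Tayl┃        mod
   ┃2024-10-27,Ivy Davis┃$ python -c
   ┃2024-08-09,Eve Clark┃5          
   ┃2024-10-16,Alice Wil┃$ ls -la   
   ┃2024-04-16,Bob Smith┃-rw-r--r-- 
   ┃2024-07-19,Dave King┃drwxr-xr-x 
   ┃2024-10-25,Dave Hall┃drwxr-xr-x 
   ┃2024-09-09,Grace Bro┃-rw-r--r-- 
   ┃2024-12-13,Grace Dav┃$ █        
   ┃2024-03-15,Ivy Davis┃           
   ┃                    ┃           
   ┃                    ┃           


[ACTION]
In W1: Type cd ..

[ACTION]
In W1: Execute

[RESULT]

   ┏━━━━━━━━━━━━━━━━━━━━┃ Terminal  
   ┃ TabContainer       ┠───────────
   ┠────────────────────┃$ git statu
   ┃[report.csv]│ notes.┃On branch m
   ┃────────────────────┃Changes not
   ┃date,name,id        ┃           
   ┃2024-06-15,Hank Tayl┃        mod
   ┃2024-10-27,Ivy Davis┃$ python -c
   ┃2024-08-09,Eve Clark┃5          
   ┃2024-10-16,Alice Wil┃$ ls -la   
   ┃2024-04-16,Bob Smith┃-rw-r--r-- 
   ┃2024-07-19,Dave King┃drwxr-xr-x 
   ┃2024-10-25,Dave Hall┃drwxr-xr-x 
   ┃2024-09-09,Grace Bro┃-rw-r--r-- 
   ┃2024-12-13,Grace Dav┃$ cd ..    
   ┃2024-03-15,Ivy Davis┃           
   ┃                    ┃$ █        
   ┃                    ┃           


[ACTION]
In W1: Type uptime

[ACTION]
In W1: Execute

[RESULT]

   ┏━━━━━━━━━━━━━━━━━━━━┃ Terminal  
   ┃ TabContainer       ┠───────────
   ┠────────────────────┃On branch m
   ┃[report.csv]│ notes.┃Changes not
   ┃────────────────────┃           
   ┃date,name,id        ┃        mod
   ┃2024-06-15,Hank Tayl┃$ python -c
   ┃2024-10-27,Ivy Davis┃5          
   ┃2024-08-09,Eve Clark┃$ ls -la   
   ┃2024-10-16,Alice Wil┃-rw-r--r-- 
   ┃2024-04-16,Bob Smith┃drwxr-xr-x 
   ┃2024-07-19,Dave King┃drwxr-xr-x 
   ┃2024-10-25,Dave Hall┃-rw-r--r-- 
   ┃2024-09-09,Grace Bro┃$ cd ..    
   ┃2024-12-13,Grace Dav┃           
   ┃2024-03-15,Ivy Davis┃$ uptime   
   ┃                    ┃ 10:00  up 
   ┃                    ┃$ █        


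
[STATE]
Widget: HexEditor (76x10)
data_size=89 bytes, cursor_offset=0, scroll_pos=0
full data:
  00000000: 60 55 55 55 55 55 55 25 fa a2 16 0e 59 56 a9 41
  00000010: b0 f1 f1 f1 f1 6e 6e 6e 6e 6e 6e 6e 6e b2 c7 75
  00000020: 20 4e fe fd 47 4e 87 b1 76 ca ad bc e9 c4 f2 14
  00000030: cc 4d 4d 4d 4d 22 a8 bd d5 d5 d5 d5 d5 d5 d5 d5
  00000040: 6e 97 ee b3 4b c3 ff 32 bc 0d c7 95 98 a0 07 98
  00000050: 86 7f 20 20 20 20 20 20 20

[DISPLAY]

00000000  60 55 55 55 55 55 55 25  fa a2 16 0e 59 56 a9 41  |`UUUUUU%....YV.
00000010  b0 f1 f1 f1 f1 6e 6e 6e  6e 6e 6e 6e 6e b2 c7 75  |.....nnnnnnnn..
00000020  20 4e fe fd 47 4e 87 b1  76 ca ad bc e9 c4 f2 14  | N..GN..v......
00000030  cc 4d 4d 4d 4d 22 a8 bd  d5 d5 d5 d5 d5 d5 d5 d5  |.MMMM".........
00000040  6e 97 ee b3 4b c3 ff 32  bc 0d c7 95 98 a0 07 98  |n...K..2.......
00000050  86 7f 20 20 20 20 20 20  20                       |..             
                                                                            
                                                                            
                                                                            
                                                                            


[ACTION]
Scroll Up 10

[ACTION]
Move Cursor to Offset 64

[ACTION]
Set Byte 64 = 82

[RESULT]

00000000  60 55 55 55 55 55 55 25  fa a2 16 0e 59 56 a9 41  |`UUUUUU%....YV.
00000010  b0 f1 f1 f1 f1 6e 6e 6e  6e 6e 6e 6e 6e b2 c7 75  |.....nnnnnnnn..
00000020  20 4e fe fd 47 4e 87 b1  76 ca ad bc e9 c4 f2 14  | N..GN..v......
00000030  cc 4d 4d 4d 4d 22 a8 bd  d5 d5 d5 d5 d5 d5 d5 d5  |.MMMM".........
00000040  82 97 ee b3 4b c3 ff 32  bc 0d c7 95 98 a0 07 98  |....K..2.......
00000050  86 7f 20 20 20 20 20 20  20                       |..             
                                                                            
                                                                            
                                                                            
                                                                            


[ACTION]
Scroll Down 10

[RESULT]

00000050  86 7f 20 20 20 20 20 20  20                       |..             
                                                                            
                                                                            
                                                                            
                                                                            
                                                                            
                                                                            
                                                                            
                                                                            
                                                                            


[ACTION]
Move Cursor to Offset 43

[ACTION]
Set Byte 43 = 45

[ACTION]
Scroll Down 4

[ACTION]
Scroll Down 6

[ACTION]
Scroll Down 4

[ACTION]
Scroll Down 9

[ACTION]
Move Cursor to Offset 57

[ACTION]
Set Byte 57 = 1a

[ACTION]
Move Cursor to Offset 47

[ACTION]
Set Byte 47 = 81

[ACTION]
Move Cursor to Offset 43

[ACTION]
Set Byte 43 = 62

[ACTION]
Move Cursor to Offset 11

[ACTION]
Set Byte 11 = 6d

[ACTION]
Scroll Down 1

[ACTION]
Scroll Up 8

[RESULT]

00000000  60 55 55 55 55 55 55 25  fa a2 16 6D 59 56 a9 41  |`UUUUUU%...mYV.
00000010  b0 f1 f1 f1 f1 6e 6e 6e  6e 6e 6e 6e 6e b2 c7 75  |.....nnnnnnnn..
00000020  20 4e fe fd 47 4e 87 b1  76 ca ad 62 e9 c4 f2 81  | N..GN..v..b...
00000030  cc 4d 4d 4d 4d 22 a8 bd  d5 1a d5 d5 d5 d5 d5 d5  |.MMMM".........
00000040  82 97 ee b3 4b c3 ff 32  bc 0d c7 95 98 a0 07 98  |....K..2.......
00000050  86 7f 20 20 20 20 20 20  20                       |..             
                                                                            
                                                                            
                                                                            
                                                                            


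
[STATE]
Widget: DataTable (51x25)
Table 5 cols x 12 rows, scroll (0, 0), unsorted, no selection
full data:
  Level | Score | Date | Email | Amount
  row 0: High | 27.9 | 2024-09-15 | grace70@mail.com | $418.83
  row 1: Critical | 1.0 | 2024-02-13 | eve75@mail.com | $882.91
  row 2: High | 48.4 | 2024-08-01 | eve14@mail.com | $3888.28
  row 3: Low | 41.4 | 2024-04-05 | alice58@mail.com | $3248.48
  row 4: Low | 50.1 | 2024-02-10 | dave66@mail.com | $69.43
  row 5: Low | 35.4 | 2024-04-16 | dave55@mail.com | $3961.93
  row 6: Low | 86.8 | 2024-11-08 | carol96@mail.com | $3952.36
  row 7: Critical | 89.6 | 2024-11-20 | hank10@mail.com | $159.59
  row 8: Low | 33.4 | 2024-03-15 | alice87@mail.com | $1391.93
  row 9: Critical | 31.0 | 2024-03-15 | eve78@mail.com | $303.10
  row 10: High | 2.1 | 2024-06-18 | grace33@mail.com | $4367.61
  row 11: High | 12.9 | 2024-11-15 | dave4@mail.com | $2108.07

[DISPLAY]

Level   │Score│Date      │Email           │Amount  
────────┼─────┼──────────┼────────────────┼────────
High    │27.9 │2024-09-15│grace70@mail.com│$418.83 
Critical│1.0  │2024-02-13│eve75@mail.com  │$882.91 
High    │48.4 │2024-08-01│eve14@mail.com  │$3888.28
Low     │41.4 │2024-04-05│alice58@mail.com│$3248.48
Low     │50.1 │2024-02-10│dave66@mail.com │$69.43  
Low     │35.4 │2024-04-16│dave55@mail.com │$3961.93
Low     │86.8 │2024-11-08│carol96@mail.com│$3952.36
Critical│89.6 │2024-11-20│hank10@mail.com │$159.59 
Low     │33.4 │2024-03-15│alice87@mail.com│$1391.93
Critical│31.0 │2024-03-15│eve78@mail.com  │$303.10 
High    │2.1  │2024-06-18│grace33@mail.com│$4367.61
High    │12.9 │2024-11-15│dave4@mail.com  │$2108.07
                                                   
                                                   
                                                   
                                                   
                                                   
                                                   
                                                   
                                                   
                                                   
                                                   
                                                   


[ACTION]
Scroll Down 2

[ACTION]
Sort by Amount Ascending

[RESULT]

Level   │Score│Date      │Email           │Amount ▲
────────┼─────┼──────────┼────────────────┼────────
Low     │50.1 │2024-02-10│dave66@mail.com │$69.43  
Critical│89.6 │2024-11-20│hank10@mail.com │$159.59 
Critical│31.0 │2024-03-15│eve78@mail.com  │$303.10 
High    │27.9 │2024-09-15│grace70@mail.com│$418.83 
Critical│1.0  │2024-02-13│eve75@mail.com  │$882.91 
Low     │33.4 │2024-03-15│alice87@mail.com│$1391.93
High    │12.9 │2024-11-15│dave4@mail.com  │$2108.07
Low     │41.4 │2024-04-05│alice58@mail.com│$3248.48
High    │48.4 │2024-08-01│eve14@mail.com  │$3888.28
Low     │86.8 │2024-11-08│carol96@mail.com│$3952.36
Low     │35.4 │2024-04-16│dave55@mail.com │$3961.93
High    │2.1  │2024-06-18│grace33@mail.com│$4367.61
                                                   
                                                   
                                                   
                                                   
                                                   
                                                   
                                                   
                                                   
                                                   
                                                   
                                                   


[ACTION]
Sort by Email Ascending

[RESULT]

Level   │Score│Date      │Email          ▲│Amount  
────────┼─────┼──────────┼────────────────┼────────
Low     │41.4 │2024-04-05│alice58@mail.com│$3248.48
Low     │33.4 │2024-03-15│alice87@mail.com│$1391.93
Low     │86.8 │2024-11-08│carol96@mail.com│$3952.36
High    │12.9 │2024-11-15│dave4@mail.com  │$2108.07
Low     │35.4 │2024-04-16│dave55@mail.com │$3961.93
Low     │50.1 │2024-02-10│dave66@mail.com │$69.43  
High    │48.4 │2024-08-01│eve14@mail.com  │$3888.28
Critical│1.0  │2024-02-13│eve75@mail.com  │$882.91 
Critical│31.0 │2024-03-15│eve78@mail.com  │$303.10 
High    │2.1  │2024-06-18│grace33@mail.com│$4367.61
High    │27.9 │2024-09-15│grace70@mail.com│$418.83 
Critical│89.6 │2024-11-20│hank10@mail.com │$159.59 
                                                   
                                                   
                                                   
                                                   
                                                   
                                                   
                                                   
                                                   
                                                   
                                                   
                                                   


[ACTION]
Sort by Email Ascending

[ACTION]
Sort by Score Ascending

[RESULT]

Level   │Scor▲│Date      │Email           │Amount  
────────┼─────┼──────────┼────────────────┼────────
Critical│1.0  │2024-02-13│eve75@mail.com  │$882.91 
High    │2.1  │2024-06-18│grace33@mail.com│$4367.61
High    │12.9 │2024-11-15│dave4@mail.com  │$2108.07
High    │27.9 │2024-09-15│grace70@mail.com│$418.83 
Critical│31.0 │2024-03-15│eve78@mail.com  │$303.10 
Low     │33.4 │2024-03-15│alice87@mail.com│$1391.93
Low     │35.4 │2024-04-16│dave55@mail.com │$3961.93
Low     │41.4 │2024-04-05│alice58@mail.com│$3248.48
High    │48.4 │2024-08-01│eve14@mail.com  │$3888.28
Low     │50.1 │2024-02-10│dave66@mail.com │$69.43  
Low     │86.8 │2024-11-08│carol96@mail.com│$3952.36
Critical│89.6 │2024-11-20│hank10@mail.com │$159.59 
                                                   
                                                   
                                                   
                                                   
                                                   
                                                   
                                                   
                                                   
                                                   
                                                   
                                                   


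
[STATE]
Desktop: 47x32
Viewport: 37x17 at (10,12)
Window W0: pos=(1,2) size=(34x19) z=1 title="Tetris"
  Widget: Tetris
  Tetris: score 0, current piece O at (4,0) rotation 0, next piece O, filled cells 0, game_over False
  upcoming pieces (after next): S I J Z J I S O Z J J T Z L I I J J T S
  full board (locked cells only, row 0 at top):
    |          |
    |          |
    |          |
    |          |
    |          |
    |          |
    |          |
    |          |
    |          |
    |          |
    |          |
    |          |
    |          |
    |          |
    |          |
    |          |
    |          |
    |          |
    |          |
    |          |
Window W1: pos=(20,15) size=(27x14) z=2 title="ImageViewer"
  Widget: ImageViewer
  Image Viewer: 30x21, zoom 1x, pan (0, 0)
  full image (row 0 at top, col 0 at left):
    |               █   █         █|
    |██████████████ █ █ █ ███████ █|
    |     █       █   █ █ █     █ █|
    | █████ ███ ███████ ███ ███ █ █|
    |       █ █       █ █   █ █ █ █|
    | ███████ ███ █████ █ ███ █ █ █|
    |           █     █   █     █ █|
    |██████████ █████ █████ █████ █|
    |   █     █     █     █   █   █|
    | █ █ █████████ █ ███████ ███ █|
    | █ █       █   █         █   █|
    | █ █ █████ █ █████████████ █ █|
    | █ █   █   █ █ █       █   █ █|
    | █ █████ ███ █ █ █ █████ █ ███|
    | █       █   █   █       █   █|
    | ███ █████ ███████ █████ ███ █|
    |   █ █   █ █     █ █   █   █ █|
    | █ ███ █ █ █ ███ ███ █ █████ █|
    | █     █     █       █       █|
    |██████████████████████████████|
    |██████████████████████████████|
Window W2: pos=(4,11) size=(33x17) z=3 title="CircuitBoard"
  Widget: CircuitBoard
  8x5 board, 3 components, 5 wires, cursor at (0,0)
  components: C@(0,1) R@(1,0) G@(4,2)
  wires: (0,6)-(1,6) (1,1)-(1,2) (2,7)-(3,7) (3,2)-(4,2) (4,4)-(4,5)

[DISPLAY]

uitBoard                  ┃          
──────────────────────────┨          
1 2 3 4 5 6 7             ┃          
]  C                   ·  ┃━━━━━━━━━┓
                       │  ┃         ┃
   · ─ ·               ·  ┃─────────┨
                          ┃   █     ┃
                          ┃ █ █ ████┃
                          ┃ █ █ █   ┃
       ·                  ┃██ ███ ██┃
       │                  ┃ █ █   █ ┃
       G       · ─ ·      ┃██ █ ███ ┃
r: (0,0)                  ┃ █   █   ┃
                          ┃ █████ ██┃
                          ┃     █   ┃
━━━━━━━━━━━━━━━━━━━━━━━━━━┛ ███████ ┃
          ┗━━━━━━━━━━━━━━━━━━━━━━━━━┛


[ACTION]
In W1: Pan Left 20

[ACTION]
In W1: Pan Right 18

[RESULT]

uitBoard                  ┃          
──────────────────────────┨          
1 2 3 4 5 6 7             ┃          
]  C                   ·  ┃━━━━━━━━━┓
                       │  ┃         ┃
   · ─ ·               ·  ┃─────────┨
                          ┃         ┃
                          ┃         ┃
                          ┃         ┃
       ·                  ┃         ┃
       │                  ┃         ┃
       G       · ─ ·      ┃         ┃
r: (0,0)                  ┃         ┃
                          ┃         ┃
                          ┃         ┃
━━━━━━━━━━━━━━━━━━━━━━━━━━┛         ┃
          ┗━━━━━━━━━━━━━━━━━━━━━━━━━┛


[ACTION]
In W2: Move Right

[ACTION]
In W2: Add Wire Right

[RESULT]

uitBoard                  ┃          
──────────────────────────┨          
1 2 3 4 5 6 7             ┃          
  [C]─ ·               ·  ┃━━━━━━━━━┓
                       │  ┃         ┃
   · ─ ·               ·  ┃─────────┨
                          ┃         ┃
                          ┃         ┃
                          ┃         ┃
       ·                  ┃         ┃
       │                  ┃         ┃
       G       · ─ ·      ┃         ┃
r: (0,1)                  ┃         ┃
                          ┃         ┃
                          ┃         ┃
━━━━━━━━━━━━━━━━━━━━━━━━━━┛         ┃
          ┗━━━━━━━━━━━━━━━━━━━━━━━━━┛


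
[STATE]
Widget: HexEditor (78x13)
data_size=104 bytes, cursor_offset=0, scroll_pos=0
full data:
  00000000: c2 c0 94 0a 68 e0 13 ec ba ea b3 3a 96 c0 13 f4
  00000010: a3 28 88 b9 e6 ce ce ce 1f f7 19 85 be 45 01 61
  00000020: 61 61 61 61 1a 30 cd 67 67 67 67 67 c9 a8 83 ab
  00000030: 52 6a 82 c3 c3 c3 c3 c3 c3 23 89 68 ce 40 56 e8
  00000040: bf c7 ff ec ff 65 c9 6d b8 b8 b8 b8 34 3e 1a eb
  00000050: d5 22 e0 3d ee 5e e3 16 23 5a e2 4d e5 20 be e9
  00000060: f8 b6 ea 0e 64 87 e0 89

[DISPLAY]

00000000  C2 c0 94 0a 68 e0 13 ec  ba ea b3 3a 96 c0 13 f4  |....h......:....|
00000010  a3 28 88 b9 e6 ce ce ce  1f f7 19 85 be 45 01 61  |.(...........E.a|
00000020  61 61 61 61 1a 30 cd 67  67 67 67 67 c9 a8 83 ab  |aaaa.0.ggggg....|
00000030  52 6a 82 c3 c3 c3 c3 c3  c3 23 89 68 ce 40 56 e8  |Rj.......#.h.@V.|
00000040  bf c7 ff ec ff 65 c9 6d  b8 b8 b8 b8 34 3e 1a eb  |.....e.m....4>..|
00000050  d5 22 e0 3d ee 5e e3 16  23 5a e2 4d e5 20 be e9  |.".=.^..#Z.M. ..|
00000060  f8 b6 ea 0e 64 87 e0 89                           |....d...        |
                                                                              
                                                                              
                                                                              
                                                                              
                                                                              
                                                                              


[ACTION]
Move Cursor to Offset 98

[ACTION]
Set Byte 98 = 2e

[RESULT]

00000000  c2 c0 94 0a 68 e0 13 ec  ba ea b3 3a 96 c0 13 f4  |....h......:....|
00000010  a3 28 88 b9 e6 ce ce ce  1f f7 19 85 be 45 01 61  |.(...........E.a|
00000020  61 61 61 61 1a 30 cd 67  67 67 67 67 c9 a8 83 ab  |aaaa.0.ggggg....|
00000030  52 6a 82 c3 c3 c3 c3 c3  c3 23 89 68 ce 40 56 e8  |Rj.......#.h.@V.|
00000040  bf c7 ff ec ff 65 c9 6d  b8 b8 b8 b8 34 3e 1a eb  |.....e.m....4>..|
00000050  d5 22 e0 3d ee 5e e3 16  23 5a e2 4d e5 20 be e9  |.".=.^..#Z.M. ..|
00000060  f8 b6 2E 0e 64 87 e0 89                           |....d...        |
                                                                              
                                                                              
                                                                              
                                                                              
                                                                              
                                                                              


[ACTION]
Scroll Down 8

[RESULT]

00000060  f8 b6 2E 0e 64 87 e0 89                           |....d...        |
                                                                              
                                                                              
                                                                              
                                                                              
                                                                              
                                                                              
                                                                              
                                                                              
                                                                              
                                                                              
                                                                              
                                                                              


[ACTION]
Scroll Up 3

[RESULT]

00000030  52 6a 82 c3 c3 c3 c3 c3  c3 23 89 68 ce 40 56 e8  |Rj.......#.h.@V.|
00000040  bf c7 ff ec ff 65 c9 6d  b8 b8 b8 b8 34 3e 1a eb  |.....e.m....4>..|
00000050  d5 22 e0 3d ee 5e e3 16  23 5a e2 4d e5 20 be e9  |.".=.^..#Z.M. ..|
00000060  f8 b6 2E 0e 64 87 e0 89                           |....d...        |
                                                                              
                                                                              
                                                                              
                                                                              
                                                                              
                                                                              
                                                                              
                                                                              
                                                                              


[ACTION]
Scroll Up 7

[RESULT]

00000000  c2 c0 94 0a 68 e0 13 ec  ba ea b3 3a 96 c0 13 f4  |....h......:....|
00000010  a3 28 88 b9 e6 ce ce ce  1f f7 19 85 be 45 01 61  |.(...........E.a|
00000020  61 61 61 61 1a 30 cd 67  67 67 67 67 c9 a8 83 ab  |aaaa.0.ggggg....|
00000030  52 6a 82 c3 c3 c3 c3 c3  c3 23 89 68 ce 40 56 e8  |Rj.......#.h.@V.|
00000040  bf c7 ff ec ff 65 c9 6d  b8 b8 b8 b8 34 3e 1a eb  |.....e.m....4>..|
00000050  d5 22 e0 3d ee 5e e3 16  23 5a e2 4d e5 20 be e9  |.".=.^..#Z.M. ..|
00000060  f8 b6 2E 0e 64 87 e0 89                           |....d...        |
                                                                              
                                                                              
                                                                              
                                                                              
                                                                              
                                                                              


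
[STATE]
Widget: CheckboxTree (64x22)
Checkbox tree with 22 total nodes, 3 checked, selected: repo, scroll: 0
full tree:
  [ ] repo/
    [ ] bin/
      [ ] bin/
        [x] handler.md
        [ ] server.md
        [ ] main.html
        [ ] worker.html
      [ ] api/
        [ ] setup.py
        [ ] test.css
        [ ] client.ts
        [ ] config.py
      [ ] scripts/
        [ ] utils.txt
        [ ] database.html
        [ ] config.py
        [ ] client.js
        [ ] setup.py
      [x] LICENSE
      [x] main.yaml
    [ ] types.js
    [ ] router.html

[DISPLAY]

>[-] repo/                                                      
   [-] bin/                                                     
     [-] bin/                                                   
       [x] handler.md                                           
       [ ] server.md                                            
       [ ] main.html                                            
       [ ] worker.html                                          
     [ ] api/                                                   
       [ ] setup.py                                             
       [ ] test.css                                             
       [ ] client.ts                                            
       [ ] config.py                                            
     [ ] scripts/                                               
       [ ] utils.txt                                            
       [ ] database.html                                        
       [ ] config.py                                            
       [ ] client.js                                            
       [ ] setup.py                                             
     [x] LICENSE                                                
     [x] main.yaml                                              
   [ ] types.js                                                 
   [ ] router.html                                              


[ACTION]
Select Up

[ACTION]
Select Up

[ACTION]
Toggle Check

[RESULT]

>[x] repo/                                                      
   [x] bin/                                                     
     [x] bin/                                                   
       [x] handler.md                                           
       [x] server.md                                            
       [x] main.html                                            
       [x] worker.html                                          
     [x] api/                                                   
       [x] setup.py                                             
       [x] test.css                                             
       [x] client.ts                                            
       [x] config.py                                            
     [x] scripts/                                               
       [x] utils.txt                                            
       [x] database.html                                        
       [x] config.py                                            
       [x] client.js                                            
       [x] setup.py                                             
     [x] LICENSE                                                
     [x] main.yaml                                              
   [x] types.js                                                 
   [x] router.html                                              


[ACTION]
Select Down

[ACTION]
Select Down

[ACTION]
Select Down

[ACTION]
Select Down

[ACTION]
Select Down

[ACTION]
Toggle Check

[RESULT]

 [-] repo/                                                      
   [-] bin/                                                     
     [-] bin/                                                   
       [x] handler.md                                           
       [x] server.md                                            
>      [ ] main.html                                            
       [x] worker.html                                          
     [x] api/                                                   
       [x] setup.py                                             
       [x] test.css                                             
       [x] client.ts                                            
       [x] config.py                                            
     [x] scripts/                                               
       [x] utils.txt                                            
       [x] database.html                                        
       [x] config.py                                            
       [x] client.js                                            
       [x] setup.py                                             
     [x] LICENSE                                                
     [x] main.yaml                                              
   [x] types.js                                                 
   [x] router.html                                              
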